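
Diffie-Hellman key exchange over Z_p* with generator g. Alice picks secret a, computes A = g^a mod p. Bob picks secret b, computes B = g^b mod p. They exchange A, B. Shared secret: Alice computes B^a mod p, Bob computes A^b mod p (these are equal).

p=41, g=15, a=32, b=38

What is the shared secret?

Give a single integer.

A = 15^32 mod 41  (bits of 32 = 100000)
  bit 0 = 1: r = r^2 * 15 mod 41 = 1^2 * 15 = 1*15 = 15
  bit 1 = 0: r = r^2 mod 41 = 15^2 = 20
  bit 2 = 0: r = r^2 mod 41 = 20^2 = 31
  bit 3 = 0: r = r^2 mod 41 = 31^2 = 18
  bit 4 = 0: r = r^2 mod 41 = 18^2 = 37
  bit 5 = 0: r = r^2 mod 41 = 37^2 = 16
  -> A = 16
B = 15^38 mod 41  (bits of 38 = 100110)
  bit 0 = 1: r = r^2 * 15 mod 41 = 1^2 * 15 = 1*15 = 15
  bit 1 = 0: r = r^2 mod 41 = 15^2 = 20
  bit 2 = 0: r = r^2 mod 41 = 20^2 = 31
  bit 3 = 1: r = r^2 * 15 mod 41 = 31^2 * 15 = 18*15 = 24
  bit 4 = 1: r = r^2 * 15 mod 41 = 24^2 * 15 = 2*15 = 30
  bit 5 = 0: r = r^2 mod 41 = 30^2 = 39
  -> B = 39
s = B^a = 39^32 mod 41  (bits of 32 = 100000)
  bit 0 = 1: r = r^2 * 39 mod 41 = 1^2 * 39 = 1*39 = 39
  bit 1 = 0: r = r^2 mod 41 = 39^2 = 4
  bit 2 = 0: r = r^2 mod 41 = 4^2 = 16
  bit 3 = 0: r = r^2 mod 41 = 16^2 = 10
  bit 4 = 0: r = r^2 mod 41 = 10^2 = 18
  bit 5 = 0: r = r^2 mod 41 = 18^2 = 37
  -> s = B^a = 37

Answer: 37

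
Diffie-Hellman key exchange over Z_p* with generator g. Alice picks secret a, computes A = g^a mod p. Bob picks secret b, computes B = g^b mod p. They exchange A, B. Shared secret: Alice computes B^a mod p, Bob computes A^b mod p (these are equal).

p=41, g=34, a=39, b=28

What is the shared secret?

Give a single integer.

Answer: 31

Derivation:
A = 34^39 mod 41  (bits of 39 = 100111)
  bit 0 = 1: r = r^2 * 34 mod 41 = 1^2 * 34 = 1*34 = 34
  bit 1 = 0: r = r^2 mod 41 = 34^2 = 8
  bit 2 = 0: r = r^2 mod 41 = 8^2 = 23
  bit 3 = 1: r = r^2 * 34 mod 41 = 23^2 * 34 = 37*34 = 28
  bit 4 = 1: r = r^2 * 34 mod 41 = 28^2 * 34 = 5*34 = 6
  bit 5 = 1: r = r^2 * 34 mod 41 = 6^2 * 34 = 36*34 = 35
  -> A = 35
B = 34^28 mod 41  (bits of 28 = 11100)
  bit 0 = 1: r = r^2 * 34 mod 41 = 1^2 * 34 = 1*34 = 34
  bit 1 = 1: r = r^2 * 34 mod 41 = 34^2 * 34 = 8*34 = 26
  bit 2 = 1: r = r^2 * 34 mod 41 = 26^2 * 34 = 20*34 = 24
  bit 3 = 0: r = r^2 mod 41 = 24^2 = 2
  bit 4 = 0: r = r^2 mod 41 = 2^2 = 4
  -> B = 4
s = B^a = 4^39 mod 41  (bits of 39 = 100111)
  bit 0 = 1: r = r^2 * 4 mod 41 = 1^2 * 4 = 1*4 = 4
  bit 1 = 0: r = r^2 mod 41 = 4^2 = 16
  bit 2 = 0: r = r^2 mod 41 = 16^2 = 10
  bit 3 = 1: r = r^2 * 4 mod 41 = 10^2 * 4 = 18*4 = 31
  bit 4 = 1: r = r^2 * 4 mod 41 = 31^2 * 4 = 18*4 = 31
  bit 5 = 1: r = r^2 * 4 mod 41 = 31^2 * 4 = 18*4 = 31
  -> s = B^a = 31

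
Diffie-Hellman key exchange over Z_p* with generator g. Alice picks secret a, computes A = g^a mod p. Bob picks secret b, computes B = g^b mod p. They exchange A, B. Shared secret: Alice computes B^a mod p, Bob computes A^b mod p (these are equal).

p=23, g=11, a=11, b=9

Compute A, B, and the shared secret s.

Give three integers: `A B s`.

A = 11^11 mod 23  (bits of 11 = 1011)
  bit 0 = 1: r = r^2 * 11 mod 23 = 1^2 * 11 = 1*11 = 11
  bit 1 = 0: r = r^2 mod 23 = 11^2 = 6
  bit 2 = 1: r = r^2 * 11 mod 23 = 6^2 * 11 = 13*11 = 5
  bit 3 = 1: r = r^2 * 11 mod 23 = 5^2 * 11 = 2*11 = 22
  -> A = 22
B = 11^9 mod 23  (bits of 9 = 1001)
  bit 0 = 1: r = r^2 * 11 mod 23 = 1^2 * 11 = 1*11 = 11
  bit 1 = 0: r = r^2 mod 23 = 11^2 = 6
  bit 2 = 0: r = r^2 mod 23 = 6^2 = 13
  bit 3 = 1: r = r^2 * 11 mod 23 = 13^2 * 11 = 8*11 = 19
  -> B = 19
s = B^a = 19^11 mod 23  (bits of 11 = 1011)
  bit 0 = 1: r = r^2 * 19 mod 23 = 1^2 * 19 = 1*19 = 19
  bit 1 = 0: r = r^2 mod 23 = 19^2 = 16
  bit 2 = 1: r = r^2 * 19 mod 23 = 16^2 * 19 = 3*19 = 11
  bit 3 = 1: r = r^2 * 19 mod 23 = 11^2 * 19 = 6*19 = 22
  -> s = B^a = 22

Answer: 22 19 22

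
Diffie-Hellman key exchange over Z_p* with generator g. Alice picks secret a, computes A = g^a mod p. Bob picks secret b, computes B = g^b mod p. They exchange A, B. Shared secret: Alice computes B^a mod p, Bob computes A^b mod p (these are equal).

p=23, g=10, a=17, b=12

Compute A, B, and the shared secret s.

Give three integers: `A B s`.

A = 10^17 mod 23  (bits of 17 = 10001)
  bit 0 = 1: r = r^2 * 10 mod 23 = 1^2 * 10 = 1*10 = 10
  bit 1 = 0: r = r^2 mod 23 = 10^2 = 8
  bit 2 = 0: r = r^2 mod 23 = 8^2 = 18
  bit 3 = 0: r = r^2 mod 23 = 18^2 = 2
  bit 4 = 1: r = r^2 * 10 mod 23 = 2^2 * 10 = 4*10 = 17
  -> A = 17
B = 10^12 mod 23  (bits of 12 = 1100)
  bit 0 = 1: r = r^2 * 10 mod 23 = 1^2 * 10 = 1*10 = 10
  bit 1 = 1: r = r^2 * 10 mod 23 = 10^2 * 10 = 8*10 = 11
  bit 2 = 0: r = r^2 mod 23 = 11^2 = 6
  bit 3 = 0: r = r^2 mod 23 = 6^2 = 13
  -> B = 13
s = B^a = 13^17 mod 23  (bits of 17 = 10001)
  bit 0 = 1: r = r^2 * 13 mod 23 = 1^2 * 13 = 1*13 = 13
  bit 1 = 0: r = r^2 mod 23 = 13^2 = 8
  bit 2 = 0: r = r^2 mod 23 = 8^2 = 18
  bit 3 = 0: r = r^2 mod 23 = 18^2 = 2
  bit 4 = 1: r = r^2 * 13 mod 23 = 2^2 * 13 = 4*13 = 6
  -> s = B^a = 6

Answer: 17 13 6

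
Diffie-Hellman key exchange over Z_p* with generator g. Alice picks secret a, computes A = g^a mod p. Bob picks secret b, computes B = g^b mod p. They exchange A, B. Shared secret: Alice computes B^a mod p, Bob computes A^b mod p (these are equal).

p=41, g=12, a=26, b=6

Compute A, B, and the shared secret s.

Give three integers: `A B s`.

A = 12^26 mod 41  (bits of 26 = 11010)
  bit 0 = 1: r = r^2 * 12 mod 41 = 1^2 * 12 = 1*12 = 12
  bit 1 = 1: r = r^2 * 12 mod 41 = 12^2 * 12 = 21*12 = 6
  bit 2 = 0: r = r^2 mod 41 = 6^2 = 36
  bit 3 = 1: r = r^2 * 12 mod 41 = 36^2 * 12 = 25*12 = 13
  bit 4 = 0: r = r^2 mod 41 = 13^2 = 5
  -> A = 5
B = 12^6 mod 41  (bits of 6 = 110)
  bit 0 = 1: r = r^2 * 12 mod 41 = 1^2 * 12 = 1*12 = 12
  bit 1 = 1: r = r^2 * 12 mod 41 = 12^2 * 12 = 21*12 = 6
  bit 2 = 0: r = r^2 mod 41 = 6^2 = 36
  -> B = 36
s = B^a = 36^26 mod 41  (bits of 26 = 11010)
  bit 0 = 1: r = r^2 * 36 mod 41 = 1^2 * 36 = 1*36 = 36
  bit 1 = 1: r = r^2 * 36 mod 41 = 36^2 * 36 = 25*36 = 39
  bit 2 = 0: r = r^2 mod 41 = 39^2 = 4
  bit 3 = 1: r = r^2 * 36 mod 41 = 4^2 * 36 = 16*36 = 2
  bit 4 = 0: r = r^2 mod 41 = 2^2 = 4
  -> s = B^a = 4

Answer: 5 36 4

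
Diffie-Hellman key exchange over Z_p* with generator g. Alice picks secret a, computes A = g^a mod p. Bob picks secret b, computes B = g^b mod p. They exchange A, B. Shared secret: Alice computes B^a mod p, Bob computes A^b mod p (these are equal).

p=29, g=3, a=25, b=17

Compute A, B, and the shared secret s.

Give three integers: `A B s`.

Answer: 14 2 11

Derivation:
A = 3^25 mod 29  (bits of 25 = 11001)
  bit 0 = 1: r = r^2 * 3 mod 29 = 1^2 * 3 = 1*3 = 3
  bit 1 = 1: r = r^2 * 3 mod 29 = 3^2 * 3 = 9*3 = 27
  bit 2 = 0: r = r^2 mod 29 = 27^2 = 4
  bit 3 = 0: r = r^2 mod 29 = 4^2 = 16
  bit 4 = 1: r = r^2 * 3 mod 29 = 16^2 * 3 = 24*3 = 14
  -> A = 14
B = 3^17 mod 29  (bits of 17 = 10001)
  bit 0 = 1: r = r^2 * 3 mod 29 = 1^2 * 3 = 1*3 = 3
  bit 1 = 0: r = r^2 mod 29 = 3^2 = 9
  bit 2 = 0: r = r^2 mod 29 = 9^2 = 23
  bit 3 = 0: r = r^2 mod 29 = 23^2 = 7
  bit 4 = 1: r = r^2 * 3 mod 29 = 7^2 * 3 = 20*3 = 2
  -> B = 2
s = B^a = 2^25 mod 29  (bits of 25 = 11001)
  bit 0 = 1: r = r^2 * 2 mod 29 = 1^2 * 2 = 1*2 = 2
  bit 1 = 1: r = r^2 * 2 mod 29 = 2^2 * 2 = 4*2 = 8
  bit 2 = 0: r = r^2 mod 29 = 8^2 = 6
  bit 3 = 0: r = r^2 mod 29 = 6^2 = 7
  bit 4 = 1: r = r^2 * 2 mod 29 = 7^2 * 2 = 20*2 = 11
  -> s = B^a = 11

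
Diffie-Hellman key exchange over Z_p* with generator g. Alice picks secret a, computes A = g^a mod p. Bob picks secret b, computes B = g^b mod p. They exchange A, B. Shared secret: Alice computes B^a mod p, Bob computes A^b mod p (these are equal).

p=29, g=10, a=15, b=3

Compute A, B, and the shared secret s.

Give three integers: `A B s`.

Answer: 19 14 15

Derivation:
A = 10^15 mod 29  (bits of 15 = 1111)
  bit 0 = 1: r = r^2 * 10 mod 29 = 1^2 * 10 = 1*10 = 10
  bit 1 = 1: r = r^2 * 10 mod 29 = 10^2 * 10 = 13*10 = 14
  bit 2 = 1: r = r^2 * 10 mod 29 = 14^2 * 10 = 22*10 = 17
  bit 3 = 1: r = r^2 * 10 mod 29 = 17^2 * 10 = 28*10 = 19
  -> A = 19
B = 10^3 mod 29  (bits of 3 = 11)
  bit 0 = 1: r = r^2 * 10 mod 29 = 1^2 * 10 = 1*10 = 10
  bit 1 = 1: r = r^2 * 10 mod 29 = 10^2 * 10 = 13*10 = 14
  -> B = 14
s = B^a = 14^15 mod 29  (bits of 15 = 1111)
  bit 0 = 1: r = r^2 * 14 mod 29 = 1^2 * 14 = 1*14 = 14
  bit 1 = 1: r = r^2 * 14 mod 29 = 14^2 * 14 = 22*14 = 18
  bit 2 = 1: r = r^2 * 14 mod 29 = 18^2 * 14 = 5*14 = 12
  bit 3 = 1: r = r^2 * 14 mod 29 = 12^2 * 14 = 28*14 = 15
  -> s = B^a = 15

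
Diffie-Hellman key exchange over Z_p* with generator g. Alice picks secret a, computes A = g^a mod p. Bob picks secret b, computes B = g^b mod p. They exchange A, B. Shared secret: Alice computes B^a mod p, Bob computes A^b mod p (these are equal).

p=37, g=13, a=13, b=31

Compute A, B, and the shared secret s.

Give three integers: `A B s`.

A = 13^13 mod 37  (bits of 13 = 1101)
  bit 0 = 1: r = r^2 * 13 mod 37 = 1^2 * 13 = 1*13 = 13
  bit 1 = 1: r = r^2 * 13 mod 37 = 13^2 * 13 = 21*13 = 14
  bit 2 = 0: r = r^2 mod 37 = 14^2 = 11
  bit 3 = 1: r = r^2 * 13 mod 37 = 11^2 * 13 = 10*13 = 19
  -> A = 19
B = 13^31 mod 37  (bits of 31 = 11111)
  bit 0 = 1: r = r^2 * 13 mod 37 = 1^2 * 13 = 1*13 = 13
  bit 1 = 1: r = r^2 * 13 mod 37 = 13^2 * 13 = 21*13 = 14
  bit 2 = 1: r = r^2 * 13 mod 37 = 14^2 * 13 = 11*13 = 32
  bit 3 = 1: r = r^2 * 13 mod 37 = 32^2 * 13 = 25*13 = 29
  bit 4 = 1: r = r^2 * 13 mod 37 = 29^2 * 13 = 27*13 = 18
  -> B = 18
s = B^a = 18^13 mod 37  (bits of 13 = 1101)
  bit 0 = 1: r = r^2 * 18 mod 37 = 1^2 * 18 = 1*18 = 18
  bit 1 = 1: r = r^2 * 18 mod 37 = 18^2 * 18 = 28*18 = 23
  bit 2 = 0: r = r^2 mod 37 = 23^2 = 11
  bit 3 = 1: r = r^2 * 18 mod 37 = 11^2 * 18 = 10*18 = 32
  -> s = B^a = 32

Answer: 19 18 32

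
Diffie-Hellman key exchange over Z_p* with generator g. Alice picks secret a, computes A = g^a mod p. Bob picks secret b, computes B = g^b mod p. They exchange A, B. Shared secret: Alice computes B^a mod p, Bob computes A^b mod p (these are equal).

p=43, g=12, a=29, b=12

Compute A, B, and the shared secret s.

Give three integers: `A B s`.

A = 12^29 mod 43  (bits of 29 = 11101)
  bit 0 = 1: r = r^2 * 12 mod 43 = 1^2 * 12 = 1*12 = 12
  bit 1 = 1: r = r^2 * 12 mod 43 = 12^2 * 12 = 15*12 = 8
  bit 2 = 1: r = r^2 * 12 mod 43 = 8^2 * 12 = 21*12 = 37
  bit 3 = 0: r = r^2 mod 43 = 37^2 = 36
  bit 4 = 1: r = r^2 * 12 mod 43 = 36^2 * 12 = 6*12 = 29
  -> A = 29
B = 12^12 mod 43  (bits of 12 = 1100)
  bit 0 = 1: r = r^2 * 12 mod 43 = 1^2 * 12 = 1*12 = 12
  bit 1 = 1: r = r^2 * 12 mod 43 = 12^2 * 12 = 15*12 = 8
  bit 2 = 0: r = r^2 mod 43 = 8^2 = 21
  bit 3 = 0: r = r^2 mod 43 = 21^2 = 11
  -> B = 11
s = B^a = 11^29 mod 43  (bits of 29 = 11101)
  bit 0 = 1: r = r^2 * 11 mod 43 = 1^2 * 11 = 1*11 = 11
  bit 1 = 1: r = r^2 * 11 mod 43 = 11^2 * 11 = 35*11 = 41
  bit 2 = 1: r = r^2 * 11 mod 43 = 41^2 * 11 = 4*11 = 1
  bit 3 = 0: r = r^2 mod 43 = 1^2 = 1
  bit 4 = 1: r = r^2 * 11 mod 43 = 1^2 * 11 = 1*11 = 11
  -> s = B^a = 11

Answer: 29 11 11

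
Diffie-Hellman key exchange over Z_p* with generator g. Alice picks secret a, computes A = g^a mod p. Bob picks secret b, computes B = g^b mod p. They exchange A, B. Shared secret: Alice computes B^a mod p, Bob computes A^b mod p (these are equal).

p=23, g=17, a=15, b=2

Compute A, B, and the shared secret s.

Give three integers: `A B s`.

A = 17^15 mod 23  (bits of 15 = 1111)
  bit 0 = 1: r = r^2 * 17 mod 23 = 1^2 * 17 = 1*17 = 17
  bit 1 = 1: r = r^2 * 17 mod 23 = 17^2 * 17 = 13*17 = 14
  bit 2 = 1: r = r^2 * 17 mod 23 = 14^2 * 17 = 12*17 = 20
  bit 3 = 1: r = r^2 * 17 mod 23 = 20^2 * 17 = 9*17 = 15
  -> A = 15
B = 17^2 mod 23  (bits of 2 = 10)
  bit 0 = 1: r = r^2 * 17 mod 23 = 1^2 * 17 = 1*17 = 17
  bit 1 = 0: r = r^2 mod 23 = 17^2 = 13
  -> B = 13
s = B^a = 13^15 mod 23  (bits of 15 = 1111)
  bit 0 = 1: r = r^2 * 13 mod 23 = 1^2 * 13 = 1*13 = 13
  bit 1 = 1: r = r^2 * 13 mod 23 = 13^2 * 13 = 8*13 = 12
  bit 2 = 1: r = r^2 * 13 mod 23 = 12^2 * 13 = 6*13 = 9
  bit 3 = 1: r = r^2 * 13 mod 23 = 9^2 * 13 = 12*13 = 18
  -> s = B^a = 18

Answer: 15 13 18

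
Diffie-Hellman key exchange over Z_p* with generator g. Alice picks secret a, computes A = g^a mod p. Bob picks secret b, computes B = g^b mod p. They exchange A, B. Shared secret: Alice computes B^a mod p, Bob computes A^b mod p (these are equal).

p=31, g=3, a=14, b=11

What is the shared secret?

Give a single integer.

Answer: 19

Derivation:
A = 3^14 mod 31  (bits of 14 = 1110)
  bit 0 = 1: r = r^2 * 3 mod 31 = 1^2 * 3 = 1*3 = 3
  bit 1 = 1: r = r^2 * 3 mod 31 = 3^2 * 3 = 9*3 = 27
  bit 2 = 1: r = r^2 * 3 mod 31 = 27^2 * 3 = 16*3 = 17
  bit 3 = 0: r = r^2 mod 31 = 17^2 = 10
  -> A = 10
B = 3^11 mod 31  (bits of 11 = 1011)
  bit 0 = 1: r = r^2 * 3 mod 31 = 1^2 * 3 = 1*3 = 3
  bit 1 = 0: r = r^2 mod 31 = 3^2 = 9
  bit 2 = 1: r = r^2 * 3 mod 31 = 9^2 * 3 = 19*3 = 26
  bit 3 = 1: r = r^2 * 3 mod 31 = 26^2 * 3 = 25*3 = 13
  -> B = 13
s = B^a = 13^14 mod 31  (bits of 14 = 1110)
  bit 0 = 1: r = r^2 * 13 mod 31 = 1^2 * 13 = 1*13 = 13
  bit 1 = 1: r = r^2 * 13 mod 31 = 13^2 * 13 = 14*13 = 27
  bit 2 = 1: r = r^2 * 13 mod 31 = 27^2 * 13 = 16*13 = 22
  bit 3 = 0: r = r^2 mod 31 = 22^2 = 19
  -> s = B^a = 19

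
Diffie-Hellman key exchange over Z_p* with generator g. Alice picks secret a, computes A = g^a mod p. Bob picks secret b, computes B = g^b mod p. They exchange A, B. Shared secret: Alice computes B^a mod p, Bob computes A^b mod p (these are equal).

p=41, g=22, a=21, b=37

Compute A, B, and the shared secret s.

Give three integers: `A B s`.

A = 22^21 mod 41  (bits of 21 = 10101)
  bit 0 = 1: r = r^2 * 22 mod 41 = 1^2 * 22 = 1*22 = 22
  bit 1 = 0: r = r^2 mod 41 = 22^2 = 33
  bit 2 = 1: r = r^2 * 22 mod 41 = 33^2 * 22 = 23*22 = 14
  bit 3 = 0: r = r^2 mod 41 = 14^2 = 32
  bit 4 = 1: r = r^2 * 22 mod 41 = 32^2 * 22 = 40*22 = 19
  -> A = 19
B = 22^37 mod 41  (bits of 37 = 100101)
  bit 0 = 1: r = r^2 * 22 mod 41 = 1^2 * 22 = 1*22 = 22
  bit 1 = 0: r = r^2 mod 41 = 22^2 = 33
  bit 2 = 0: r = r^2 mod 41 = 33^2 = 23
  bit 3 = 1: r = r^2 * 22 mod 41 = 23^2 * 22 = 37*22 = 35
  bit 4 = 0: r = r^2 mod 41 = 35^2 = 36
  bit 5 = 1: r = r^2 * 22 mod 41 = 36^2 * 22 = 25*22 = 17
  -> B = 17
s = B^a = 17^21 mod 41  (bits of 21 = 10101)
  bit 0 = 1: r = r^2 * 17 mod 41 = 1^2 * 17 = 1*17 = 17
  bit 1 = 0: r = r^2 mod 41 = 17^2 = 2
  bit 2 = 1: r = r^2 * 17 mod 41 = 2^2 * 17 = 4*17 = 27
  bit 3 = 0: r = r^2 mod 41 = 27^2 = 32
  bit 4 = 1: r = r^2 * 17 mod 41 = 32^2 * 17 = 40*17 = 24
  -> s = B^a = 24

Answer: 19 17 24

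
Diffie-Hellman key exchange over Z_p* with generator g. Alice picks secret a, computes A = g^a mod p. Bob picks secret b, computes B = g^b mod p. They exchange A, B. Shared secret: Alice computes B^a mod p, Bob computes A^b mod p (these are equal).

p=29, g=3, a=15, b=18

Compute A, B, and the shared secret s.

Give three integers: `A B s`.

Answer: 26 6 6

Derivation:
A = 3^15 mod 29  (bits of 15 = 1111)
  bit 0 = 1: r = r^2 * 3 mod 29 = 1^2 * 3 = 1*3 = 3
  bit 1 = 1: r = r^2 * 3 mod 29 = 3^2 * 3 = 9*3 = 27
  bit 2 = 1: r = r^2 * 3 mod 29 = 27^2 * 3 = 4*3 = 12
  bit 3 = 1: r = r^2 * 3 mod 29 = 12^2 * 3 = 28*3 = 26
  -> A = 26
B = 3^18 mod 29  (bits of 18 = 10010)
  bit 0 = 1: r = r^2 * 3 mod 29 = 1^2 * 3 = 1*3 = 3
  bit 1 = 0: r = r^2 mod 29 = 3^2 = 9
  bit 2 = 0: r = r^2 mod 29 = 9^2 = 23
  bit 3 = 1: r = r^2 * 3 mod 29 = 23^2 * 3 = 7*3 = 21
  bit 4 = 0: r = r^2 mod 29 = 21^2 = 6
  -> B = 6
s = B^a = 6^15 mod 29  (bits of 15 = 1111)
  bit 0 = 1: r = r^2 * 6 mod 29 = 1^2 * 6 = 1*6 = 6
  bit 1 = 1: r = r^2 * 6 mod 29 = 6^2 * 6 = 7*6 = 13
  bit 2 = 1: r = r^2 * 6 mod 29 = 13^2 * 6 = 24*6 = 28
  bit 3 = 1: r = r^2 * 6 mod 29 = 28^2 * 6 = 1*6 = 6
  -> s = B^a = 6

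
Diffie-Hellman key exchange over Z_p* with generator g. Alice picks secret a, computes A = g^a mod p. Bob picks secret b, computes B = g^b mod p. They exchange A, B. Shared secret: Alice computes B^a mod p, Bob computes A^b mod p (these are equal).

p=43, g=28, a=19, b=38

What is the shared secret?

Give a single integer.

Answer: 24

Derivation:
A = 28^19 mod 43  (bits of 19 = 10011)
  bit 0 = 1: r = r^2 * 28 mod 43 = 1^2 * 28 = 1*28 = 28
  bit 1 = 0: r = r^2 mod 43 = 28^2 = 10
  bit 2 = 0: r = r^2 mod 43 = 10^2 = 14
  bit 3 = 1: r = r^2 * 28 mod 43 = 14^2 * 28 = 24*28 = 27
  bit 4 = 1: r = r^2 * 28 mod 43 = 27^2 * 28 = 41*28 = 30
  -> A = 30
B = 28^38 mod 43  (bits of 38 = 100110)
  bit 0 = 1: r = r^2 * 28 mod 43 = 1^2 * 28 = 1*28 = 28
  bit 1 = 0: r = r^2 mod 43 = 28^2 = 10
  bit 2 = 0: r = r^2 mod 43 = 10^2 = 14
  bit 3 = 1: r = r^2 * 28 mod 43 = 14^2 * 28 = 24*28 = 27
  bit 4 = 1: r = r^2 * 28 mod 43 = 27^2 * 28 = 41*28 = 30
  bit 5 = 0: r = r^2 mod 43 = 30^2 = 40
  -> B = 40
s = B^a = 40^19 mod 43  (bits of 19 = 10011)
  bit 0 = 1: r = r^2 * 40 mod 43 = 1^2 * 40 = 1*40 = 40
  bit 1 = 0: r = r^2 mod 43 = 40^2 = 9
  bit 2 = 0: r = r^2 mod 43 = 9^2 = 38
  bit 3 = 1: r = r^2 * 40 mod 43 = 38^2 * 40 = 25*40 = 11
  bit 4 = 1: r = r^2 * 40 mod 43 = 11^2 * 40 = 35*40 = 24
  -> s = B^a = 24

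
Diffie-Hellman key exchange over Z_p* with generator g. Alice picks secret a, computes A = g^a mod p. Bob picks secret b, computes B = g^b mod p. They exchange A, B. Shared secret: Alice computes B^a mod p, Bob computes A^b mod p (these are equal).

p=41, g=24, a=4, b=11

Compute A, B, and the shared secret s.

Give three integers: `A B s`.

A = 24^4 mod 41  (bits of 4 = 100)
  bit 0 = 1: r = r^2 * 24 mod 41 = 1^2 * 24 = 1*24 = 24
  bit 1 = 0: r = r^2 mod 41 = 24^2 = 2
  bit 2 = 0: r = r^2 mod 41 = 2^2 = 4
  -> A = 4
B = 24^11 mod 41  (bits of 11 = 1011)
  bit 0 = 1: r = r^2 * 24 mod 41 = 1^2 * 24 = 1*24 = 24
  bit 1 = 0: r = r^2 mod 41 = 24^2 = 2
  bit 2 = 1: r = r^2 * 24 mod 41 = 2^2 * 24 = 4*24 = 14
  bit 3 = 1: r = r^2 * 24 mod 41 = 14^2 * 24 = 32*24 = 30
  -> B = 30
s = B^a = 30^4 mod 41  (bits of 4 = 100)
  bit 0 = 1: r = r^2 * 30 mod 41 = 1^2 * 30 = 1*30 = 30
  bit 1 = 0: r = r^2 mod 41 = 30^2 = 39
  bit 2 = 0: r = r^2 mod 41 = 39^2 = 4
  -> s = B^a = 4

Answer: 4 30 4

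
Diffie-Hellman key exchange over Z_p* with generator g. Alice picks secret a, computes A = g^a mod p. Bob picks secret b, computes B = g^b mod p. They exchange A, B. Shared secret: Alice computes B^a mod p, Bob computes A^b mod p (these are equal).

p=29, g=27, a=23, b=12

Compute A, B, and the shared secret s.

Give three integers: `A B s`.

Answer: 19 7 20

Derivation:
A = 27^23 mod 29  (bits of 23 = 10111)
  bit 0 = 1: r = r^2 * 27 mod 29 = 1^2 * 27 = 1*27 = 27
  bit 1 = 0: r = r^2 mod 29 = 27^2 = 4
  bit 2 = 1: r = r^2 * 27 mod 29 = 4^2 * 27 = 16*27 = 26
  bit 3 = 1: r = r^2 * 27 mod 29 = 26^2 * 27 = 9*27 = 11
  bit 4 = 1: r = r^2 * 27 mod 29 = 11^2 * 27 = 5*27 = 19
  -> A = 19
B = 27^12 mod 29  (bits of 12 = 1100)
  bit 0 = 1: r = r^2 * 27 mod 29 = 1^2 * 27 = 1*27 = 27
  bit 1 = 1: r = r^2 * 27 mod 29 = 27^2 * 27 = 4*27 = 21
  bit 2 = 0: r = r^2 mod 29 = 21^2 = 6
  bit 3 = 0: r = r^2 mod 29 = 6^2 = 7
  -> B = 7
s = B^a = 7^23 mod 29  (bits of 23 = 10111)
  bit 0 = 1: r = r^2 * 7 mod 29 = 1^2 * 7 = 1*7 = 7
  bit 1 = 0: r = r^2 mod 29 = 7^2 = 20
  bit 2 = 1: r = r^2 * 7 mod 29 = 20^2 * 7 = 23*7 = 16
  bit 3 = 1: r = r^2 * 7 mod 29 = 16^2 * 7 = 24*7 = 23
  bit 4 = 1: r = r^2 * 7 mod 29 = 23^2 * 7 = 7*7 = 20
  -> s = B^a = 20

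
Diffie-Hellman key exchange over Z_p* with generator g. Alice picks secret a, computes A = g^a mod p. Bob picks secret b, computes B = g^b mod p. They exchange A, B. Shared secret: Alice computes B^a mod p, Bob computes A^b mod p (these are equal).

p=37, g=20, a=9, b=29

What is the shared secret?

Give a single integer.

Answer: 31

Derivation:
A = 20^9 mod 37  (bits of 9 = 1001)
  bit 0 = 1: r = r^2 * 20 mod 37 = 1^2 * 20 = 1*20 = 20
  bit 1 = 0: r = r^2 mod 37 = 20^2 = 30
  bit 2 = 0: r = r^2 mod 37 = 30^2 = 12
  bit 3 = 1: r = r^2 * 20 mod 37 = 12^2 * 20 = 33*20 = 31
  -> A = 31
B = 20^29 mod 37  (bits of 29 = 11101)
  bit 0 = 1: r = r^2 * 20 mod 37 = 1^2 * 20 = 1*20 = 20
  bit 1 = 1: r = r^2 * 20 mod 37 = 20^2 * 20 = 30*20 = 8
  bit 2 = 1: r = r^2 * 20 mod 37 = 8^2 * 20 = 27*20 = 22
  bit 3 = 0: r = r^2 mod 37 = 22^2 = 3
  bit 4 = 1: r = r^2 * 20 mod 37 = 3^2 * 20 = 9*20 = 32
  -> B = 32
s = B^a = 32^9 mod 37  (bits of 9 = 1001)
  bit 0 = 1: r = r^2 * 32 mod 37 = 1^2 * 32 = 1*32 = 32
  bit 1 = 0: r = r^2 mod 37 = 32^2 = 25
  bit 2 = 0: r = r^2 mod 37 = 25^2 = 33
  bit 3 = 1: r = r^2 * 32 mod 37 = 33^2 * 32 = 16*32 = 31
  -> s = B^a = 31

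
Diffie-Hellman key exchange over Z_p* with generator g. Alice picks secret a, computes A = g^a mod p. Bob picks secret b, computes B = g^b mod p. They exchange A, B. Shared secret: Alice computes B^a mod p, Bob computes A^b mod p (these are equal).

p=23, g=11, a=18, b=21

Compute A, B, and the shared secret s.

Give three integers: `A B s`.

A = 11^18 mod 23  (bits of 18 = 10010)
  bit 0 = 1: r = r^2 * 11 mod 23 = 1^2 * 11 = 1*11 = 11
  bit 1 = 0: r = r^2 mod 23 = 11^2 = 6
  bit 2 = 0: r = r^2 mod 23 = 6^2 = 13
  bit 3 = 1: r = r^2 * 11 mod 23 = 13^2 * 11 = 8*11 = 19
  bit 4 = 0: r = r^2 mod 23 = 19^2 = 16
  -> A = 16
B = 11^21 mod 23  (bits of 21 = 10101)
  bit 0 = 1: r = r^2 * 11 mod 23 = 1^2 * 11 = 1*11 = 11
  bit 1 = 0: r = r^2 mod 23 = 11^2 = 6
  bit 2 = 1: r = r^2 * 11 mod 23 = 6^2 * 11 = 13*11 = 5
  bit 3 = 0: r = r^2 mod 23 = 5^2 = 2
  bit 4 = 1: r = r^2 * 11 mod 23 = 2^2 * 11 = 4*11 = 21
  -> B = 21
s = B^a = 21^18 mod 23  (bits of 18 = 10010)
  bit 0 = 1: r = r^2 * 21 mod 23 = 1^2 * 21 = 1*21 = 21
  bit 1 = 0: r = r^2 mod 23 = 21^2 = 4
  bit 2 = 0: r = r^2 mod 23 = 4^2 = 16
  bit 3 = 1: r = r^2 * 21 mod 23 = 16^2 * 21 = 3*21 = 17
  bit 4 = 0: r = r^2 mod 23 = 17^2 = 13
  -> s = B^a = 13

Answer: 16 21 13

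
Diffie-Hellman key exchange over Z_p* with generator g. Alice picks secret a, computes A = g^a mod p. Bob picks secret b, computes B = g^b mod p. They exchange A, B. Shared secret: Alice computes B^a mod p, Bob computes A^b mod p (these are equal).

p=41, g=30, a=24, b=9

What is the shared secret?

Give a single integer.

Answer: 10

Derivation:
A = 30^24 mod 41  (bits of 24 = 11000)
  bit 0 = 1: r = r^2 * 30 mod 41 = 1^2 * 30 = 1*30 = 30
  bit 1 = 1: r = r^2 * 30 mod 41 = 30^2 * 30 = 39*30 = 22
  bit 2 = 0: r = r^2 mod 41 = 22^2 = 33
  bit 3 = 0: r = r^2 mod 41 = 33^2 = 23
  bit 4 = 0: r = r^2 mod 41 = 23^2 = 37
  -> A = 37
B = 30^9 mod 41  (bits of 9 = 1001)
  bit 0 = 1: r = r^2 * 30 mod 41 = 1^2 * 30 = 1*30 = 30
  bit 1 = 0: r = r^2 mod 41 = 30^2 = 39
  bit 2 = 0: r = r^2 mod 41 = 39^2 = 4
  bit 3 = 1: r = r^2 * 30 mod 41 = 4^2 * 30 = 16*30 = 29
  -> B = 29
s = B^a = 29^24 mod 41  (bits of 24 = 11000)
  bit 0 = 1: r = r^2 * 29 mod 41 = 1^2 * 29 = 1*29 = 29
  bit 1 = 1: r = r^2 * 29 mod 41 = 29^2 * 29 = 21*29 = 35
  bit 2 = 0: r = r^2 mod 41 = 35^2 = 36
  bit 3 = 0: r = r^2 mod 41 = 36^2 = 25
  bit 4 = 0: r = r^2 mod 41 = 25^2 = 10
  -> s = B^a = 10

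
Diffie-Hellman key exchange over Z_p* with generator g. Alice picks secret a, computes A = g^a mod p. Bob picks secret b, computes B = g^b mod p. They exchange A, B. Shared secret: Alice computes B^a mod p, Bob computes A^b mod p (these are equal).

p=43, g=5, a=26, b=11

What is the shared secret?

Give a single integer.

A = 5^26 mod 43  (bits of 26 = 11010)
  bit 0 = 1: r = r^2 * 5 mod 43 = 1^2 * 5 = 1*5 = 5
  bit 1 = 1: r = r^2 * 5 mod 43 = 5^2 * 5 = 25*5 = 39
  bit 2 = 0: r = r^2 mod 43 = 39^2 = 16
  bit 3 = 1: r = r^2 * 5 mod 43 = 16^2 * 5 = 41*5 = 33
  bit 4 = 0: r = r^2 mod 43 = 33^2 = 14
  -> A = 14
B = 5^11 mod 43  (bits of 11 = 1011)
  bit 0 = 1: r = r^2 * 5 mod 43 = 1^2 * 5 = 1*5 = 5
  bit 1 = 0: r = r^2 mod 43 = 5^2 = 25
  bit 2 = 1: r = r^2 * 5 mod 43 = 25^2 * 5 = 23*5 = 29
  bit 3 = 1: r = r^2 * 5 mod 43 = 29^2 * 5 = 24*5 = 34
  -> B = 34
s = B^a = 34^26 mod 43  (bits of 26 = 11010)
  bit 0 = 1: r = r^2 * 34 mod 43 = 1^2 * 34 = 1*34 = 34
  bit 1 = 1: r = r^2 * 34 mod 43 = 34^2 * 34 = 38*34 = 2
  bit 2 = 0: r = r^2 mod 43 = 2^2 = 4
  bit 3 = 1: r = r^2 * 34 mod 43 = 4^2 * 34 = 16*34 = 28
  bit 4 = 0: r = r^2 mod 43 = 28^2 = 10
  -> s = B^a = 10

Answer: 10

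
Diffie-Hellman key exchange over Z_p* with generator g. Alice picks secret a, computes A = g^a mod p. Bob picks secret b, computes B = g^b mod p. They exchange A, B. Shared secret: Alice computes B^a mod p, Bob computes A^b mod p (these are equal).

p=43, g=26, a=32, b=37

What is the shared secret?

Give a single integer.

A = 26^32 mod 43  (bits of 32 = 100000)
  bit 0 = 1: r = r^2 * 26 mod 43 = 1^2 * 26 = 1*26 = 26
  bit 1 = 0: r = r^2 mod 43 = 26^2 = 31
  bit 2 = 0: r = r^2 mod 43 = 31^2 = 15
  bit 3 = 0: r = r^2 mod 43 = 15^2 = 10
  bit 4 = 0: r = r^2 mod 43 = 10^2 = 14
  bit 5 = 0: r = r^2 mod 43 = 14^2 = 24
  -> A = 24
B = 26^37 mod 43  (bits of 37 = 100101)
  bit 0 = 1: r = r^2 * 26 mod 43 = 1^2 * 26 = 1*26 = 26
  bit 1 = 0: r = r^2 mod 43 = 26^2 = 31
  bit 2 = 0: r = r^2 mod 43 = 31^2 = 15
  bit 3 = 1: r = r^2 * 26 mod 43 = 15^2 * 26 = 10*26 = 2
  bit 4 = 0: r = r^2 mod 43 = 2^2 = 4
  bit 5 = 1: r = r^2 * 26 mod 43 = 4^2 * 26 = 16*26 = 29
  -> B = 29
s = B^a = 29^32 mod 43  (bits of 32 = 100000)
  bit 0 = 1: r = r^2 * 29 mod 43 = 1^2 * 29 = 1*29 = 29
  bit 1 = 0: r = r^2 mod 43 = 29^2 = 24
  bit 2 = 0: r = r^2 mod 43 = 24^2 = 17
  bit 3 = 0: r = r^2 mod 43 = 17^2 = 31
  bit 4 = 0: r = r^2 mod 43 = 31^2 = 15
  bit 5 = 0: r = r^2 mod 43 = 15^2 = 10
  -> s = B^a = 10

Answer: 10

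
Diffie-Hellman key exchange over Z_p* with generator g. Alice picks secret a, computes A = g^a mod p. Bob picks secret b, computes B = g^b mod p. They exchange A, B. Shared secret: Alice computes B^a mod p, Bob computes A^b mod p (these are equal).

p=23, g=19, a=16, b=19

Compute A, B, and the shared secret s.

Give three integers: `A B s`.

Answer: 12 14 8

Derivation:
A = 19^16 mod 23  (bits of 16 = 10000)
  bit 0 = 1: r = r^2 * 19 mod 23 = 1^2 * 19 = 1*19 = 19
  bit 1 = 0: r = r^2 mod 23 = 19^2 = 16
  bit 2 = 0: r = r^2 mod 23 = 16^2 = 3
  bit 3 = 0: r = r^2 mod 23 = 3^2 = 9
  bit 4 = 0: r = r^2 mod 23 = 9^2 = 12
  -> A = 12
B = 19^19 mod 23  (bits of 19 = 10011)
  bit 0 = 1: r = r^2 * 19 mod 23 = 1^2 * 19 = 1*19 = 19
  bit 1 = 0: r = r^2 mod 23 = 19^2 = 16
  bit 2 = 0: r = r^2 mod 23 = 16^2 = 3
  bit 3 = 1: r = r^2 * 19 mod 23 = 3^2 * 19 = 9*19 = 10
  bit 4 = 1: r = r^2 * 19 mod 23 = 10^2 * 19 = 8*19 = 14
  -> B = 14
s = B^a = 14^16 mod 23  (bits of 16 = 10000)
  bit 0 = 1: r = r^2 * 14 mod 23 = 1^2 * 14 = 1*14 = 14
  bit 1 = 0: r = r^2 mod 23 = 14^2 = 12
  bit 2 = 0: r = r^2 mod 23 = 12^2 = 6
  bit 3 = 0: r = r^2 mod 23 = 6^2 = 13
  bit 4 = 0: r = r^2 mod 23 = 13^2 = 8
  -> s = B^a = 8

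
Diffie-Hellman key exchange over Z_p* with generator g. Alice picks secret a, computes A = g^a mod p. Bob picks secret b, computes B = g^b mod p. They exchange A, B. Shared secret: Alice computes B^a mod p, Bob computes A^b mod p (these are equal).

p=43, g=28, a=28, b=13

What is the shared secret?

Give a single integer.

Answer: 36

Derivation:
A = 28^28 mod 43  (bits of 28 = 11100)
  bit 0 = 1: r = r^2 * 28 mod 43 = 1^2 * 28 = 1*28 = 28
  bit 1 = 1: r = r^2 * 28 mod 43 = 28^2 * 28 = 10*28 = 22
  bit 2 = 1: r = r^2 * 28 mod 43 = 22^2 * 28 = 11*28 = 7
  bit 3 = 0: r = r^2 mod 43 = 7^2 = 6
  bit 4 = 0: r = r^2 mod 43 = 6^2 = 36
  -> A = 36
B = 28^13 mod 43  (bits of 13 = 1101)
  bit 0 = 1: r = r^2 * 28 mod 43 = 1^2 * 28 = 1*28 = 28
  bit 1 = 1: r = r^2 * 28 mod 43 = 28^2 * 28 = 10*28 = 22
  bit 2 = 0: r = r^2 mod 43 = 22^2 = 11
  bit 3 = 1: r = r^2 * 28 mod 43 = 11^2 * 28 = 35*28 = 34
  -> B = 34
s = B^a = 34^28 mod 43  (bits of 28 = 11100)
  bit 0 = 1: r = r^2 * 34 mod 43 = 1^2 * 34 = 1*34 = 34
  bit 1 = 1: r = r^2 * 34 mod 43 = 34^2 * 34 = 38*34 = 2
  bit 2 = 1: r = r^2 * 34 mod 43 = 2^2 * 34 = 4*34 = 7
  bit 3 = 0: r = r^2 mod 43 = 7^2 = 6
  bit 4 = 0: r = r^2 mod 43 = 6^2 = 36
  -> s = B^a = 36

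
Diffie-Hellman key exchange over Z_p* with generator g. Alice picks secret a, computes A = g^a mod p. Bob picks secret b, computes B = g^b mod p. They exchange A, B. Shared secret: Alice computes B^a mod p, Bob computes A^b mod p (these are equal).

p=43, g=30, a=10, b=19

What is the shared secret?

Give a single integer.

A = 30^10 mod 43  (bits of 10 = 1010)
  bit 0 = 1: r = r^2 * 30 mod 43 = 1^2 * 30 = 1*30 = 30
  bit 1 = 0: r = r^2 mod 43 = 30^2 = 40
  bit 2 = 1: r = r^2 * 30 mod 43 = 40^2 * 30 = 9*30 = 12
  bit 3 = 0: r = r^2 mod 43 = 12^2 = 15
  -> A = 15
B = 30^19 mod 43  (bits of 19 = 10011)
  bit 0 = 1: r = r^2 * 30 mod 43 = 1^2 * 30 = 1*30 = 30
  bit 1 = 0: r = r^2 mod 43 = 30^2 = 40
  bit 2 = 0: r = r^2 mod 43 = 40^2 = 9
  bit 3 = 1: r = r^2 * 30 mod 43 = 9^2 * 30 = 38*30 = 22
  bit 4 = 1: r = r^2 * 30 mod 43 = 22^2 * 30 = 11*30 = 29
  -> B = 29
s = B^a = 29^10 mod 43  (bits of 10 = 1010)
  bit 0 = 1: r = r^2 * 29 mod 43 = 1^2 * 29 = 1*29 = 29
  bit 1 = 0: r = r^2 mod 43 = 29^2 = 24
  bit 2 = 1: r = r^2 * 29 mod 43 = 24^2 * 29 = 17*29 = 20
  bit 3 = 0: r = r^2 mod 43 = 20^2 = 13
  -> s = B^a = 13

Answer: 13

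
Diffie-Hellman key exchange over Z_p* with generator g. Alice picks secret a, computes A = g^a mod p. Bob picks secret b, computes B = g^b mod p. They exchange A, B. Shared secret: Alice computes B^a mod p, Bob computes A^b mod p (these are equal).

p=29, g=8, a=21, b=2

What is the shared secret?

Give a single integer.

A = 8^21 mod 29  (bits of 21 = 10101)
  bit 0 = 1: r = r^2 * 8 mod 29 = 1^2 * 8 = 1*8 = 8
  bit 1 = 0: r = r^2 mod 29 = 8^2 = 6
  bit 2 = 1: r = r^2 * 8 mod 29 = 6^2 * 8 = 7*8 = 27
  bit 3 = 0: r = r^2 mod 29 = 27^2 = 4
  bit 4 = 1: r = r^2 * 8 mod 29 = 4^2 * 8 = 16*8 = 12
  -> A = 12
B = 8^2 mod 29  (bits of 2 = 10)
  bit 0 = 1: r = r^2 * 8 mod 29 = 1^2 * 8 = 1*8 = 8
  bit 1 = 0: r = r^2 mod 29 = 8^2 = 6
  -> B = 6
s = B^a = 6^21 mod 29  (bits of 21 = 10101)
  bit 0 = 1: r = r^2 * 6 mod 29 = 1^2 * 6 = 1*6 = 6
  bit 1 = 0: r = r^2 mod 29 = 6^2 = 7
  bit 2 = 1: r = r^2 * 6 mod 29 = 7^2 * 6 = 20*6 = 4
  bit 3 = 0: r = r^2 mod 29 = 4^2 = 16
  bit 4 = 1: r = r^2 * 6 mod 29 = 16^2 * 6 = 24*6 = 28
  -> s = B^a = 28

Answer: 28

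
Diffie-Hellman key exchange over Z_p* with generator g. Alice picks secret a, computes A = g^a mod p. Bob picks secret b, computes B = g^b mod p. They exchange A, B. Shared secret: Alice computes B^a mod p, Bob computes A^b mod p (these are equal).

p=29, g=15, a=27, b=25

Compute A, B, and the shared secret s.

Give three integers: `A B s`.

Answer: 2 8 11

Derivation:
A = 15^27 mod 29  (bits of 27 = 11011)
  bit 0 = 1: r = r^2 * 15 mod 29 = 1^2 * 15 = 1*15 = 15
  bit 1 = 1: r = r^2 * 15 mod 29 = 15^2 * 15 = 22*15 = 11
  bit 2 = 0: r = r^2 mod 29 = 11^2 = 5
  bit 3 = 1: r = r^2 * 15 mod 29 = 5^2 * 15 = 25*15 = 27
  bit 4 = 1: r = r^2 * 15 mod 29 = 27^2 * 15 = 4*15 = 2
  -> A = 2
B = 15^25 mod 29  (bits of 25 = 11001)
  bit 0 = 1: r = r^2 * 15 mod 29 = 1^2 * 15 = 1*15 = 15
  bit 1 = 1: r = r^2 * 15 mod 29 = 15^2 * 15 = 22*15 = 11
  bit 2 = 0: r = r^2 mod 29 = 11^2 = 5
  bit 3 = 0: r = r^2 mod 29 = 5^2 = 25
  bit 4 = 1: r = r^2 * 15 mod 29 = 25^2 * 15 = 16*15 = 8
  -> B = 8
s = B^a = 8^27 mod 29  (bits of 27 = 11011)
  bit 0 = 1: r = r^2 * 8 mod 29 = 1^2 * 8 = 1*8 = 8
  bit 1 = 1: r = r^2 * 8 mod 29 = 8^2 * 8 = 6*8 = 19
  bit 2 = 0: r = r^2 mod 29 = 19^2 = 13
  bit 3 = 1: r = r^2 * 8 mod 29 = 13^2 * 8 = 24*8 = 18
  bit 4 = 1: r = r^2 * 8 mod 29 = 18^2 * 8 = 5*8 = 11
  -> s = B^a = 11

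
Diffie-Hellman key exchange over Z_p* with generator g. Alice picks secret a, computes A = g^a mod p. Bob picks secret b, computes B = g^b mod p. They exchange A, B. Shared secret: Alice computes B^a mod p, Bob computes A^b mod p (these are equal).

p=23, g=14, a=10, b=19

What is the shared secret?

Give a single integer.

Answer: 16

Derivation:
A = 14^10 mod 23  (bits of 10 = 1010)
  bit 0 = 1: r = r^2 * 14 mod 23 = 1^2 * 14 = 1*14 = 14
  bit 1 = 0: r = r^2 mod 23 = 14^2 = 12
  bit 2 = 1: r = r^2 * 14 mod 23 = 12^2 * 14 = 6*14 = 15
  bit 3 = 0: r = r^2 mod 23 = 15^2 = 18
  -> A = 18
B = 14^19 mod 23  (bits of 19 = 10011)
  bit 0 = 1: r = r^2 * 14 mod 23 = 1^2 * 14 = 1*14 = 14
  bit 1 = 0: r = r^2 mod 23 = 14^2 = 12
  bit 2 = 0: r = r^2 mod 23 = 12^2 = 6
  bit 3 = 1: r = r^2 * 14 mod 23 = 6^2 * 14 = 13*14 = 21
  bit 4 = 1: r = r^2 * 14 mod 23 = 21^2 * 14 = 4*14 = 10
  -> B = 10
s = B^a = 10^10 mod 23  (bits of 10 = 1010)
  bit 0 = 1: r = r^2 * 10 mod 23 = 1^2 * 10 = 1*10 = 10
  bit 1 = 0: r = r^2 mod 23 = 10^2 = 8
  bit 2 = 1: r = r^2 * 10 mod 23 = 8^2 * 10 = 18*10 = 19
  bit 3 = 0: r = r^2 mod 23 = 19^2 = 16
  -> s = B^a = 16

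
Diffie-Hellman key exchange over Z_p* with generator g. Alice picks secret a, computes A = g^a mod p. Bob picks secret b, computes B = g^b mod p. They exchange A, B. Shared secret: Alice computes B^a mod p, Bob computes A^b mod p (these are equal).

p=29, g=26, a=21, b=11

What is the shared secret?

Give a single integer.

A = 26^21 mod 29  (bits of 21 = 10101)
  bit 0 = 1: r = r^2 * 26 mod 29 = 1^2 * 26 = 1*26 = 26
  bit 1 = 0: r = r^2 mod 29 = 26^2 = 9
  bit 2 = 1: r = r^2 * 26 mod 29 = 9^2 * 26 = 23*26 = 18
  bit 3 = 0: r = r^2 mod 29 = 18^2 = 5
  bit 4 = 1: r = r^2 * 26 mod 29 = 5^2 * 26 = 25*26 = 12
  -> A = 12
B = 26^11 mod 29  (bits of 11 = 1011)
  bit 0 = 1: r = r^2 * 26 mod 29 = 1^2 * 26 = 1*26 = 26
  bit 1 = 0: r = r^2 mod 29 = 26^2 = 9
  bit 2 = 1: r = r^2 * 26 mod 29 = 9^2 * 26 = 23*26 = 18
  bit 3 = 1: r = r^2 * 26 mod 29 = 18^2 * 26 = 5*26 = 14
  -> B = 14
s = B^a = 14^21 mod 29  (bits of 21 = 10101)
  bit 0 = 1: r = r^2 * 14 mod 29 = 1^2 * 14 = 1*14 = 14
  bit 1 = 0: r = r^2 mod 29 = 14^2 = 22
  bit 2 = 1: r = r^2 * 14 mod 29 = 22^2 * 14 = 20*14 = 19
  bit 3 = 0: r = r^2 mod 29 = 19^2 = 13
  bit 4 = 1: r = r^2 * 14 mod 29 = 13^2 * 14 = 24*14 = 17
  -> s = B^a = 17

Answer: 17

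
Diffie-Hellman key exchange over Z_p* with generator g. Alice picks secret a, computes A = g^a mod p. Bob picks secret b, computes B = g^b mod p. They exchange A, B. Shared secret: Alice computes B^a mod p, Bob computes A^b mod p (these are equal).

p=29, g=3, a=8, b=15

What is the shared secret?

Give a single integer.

Answer: 7

Derivation:
A = 3^8 mod 29  (bits of 8 = 1000)
  bit 0 = 1: r = r^2 * 3 mod 29 = 1^2 * 3 = 1*3 = 3
  bit 1 = 0: r = r^2 mod 29 = 3^2 = 9
  bit 2 = 0: r = r^2 mod 29 = 9^2 = 23
  bit 3 = 0: r = r^2 mod 29 = 23^2 = 7
  -> A = 7
B = 3^15 mod 29  (bits of 15 = 1111)
  bit 0 = 1: r = r^2 * 3 mod 29 = 1^2 * 3 = 1*3 = 3
  bit 1 = 1: r = r^2 * 3 mod 29 = 3^2 * 3 = 9*3 = 27
  bit 2 = 1: r = r^2 * 3 mod 29 = 27^2 * 3 = 4*3 = 12
  bit 3 = 1: r = r^2 * 3 mod 29 = 12^2 * 3 = 28*3 = 26
  -> B = 26
s = B^a = 26^8 mod 29  (bits of 8 = 1000)
  bit 0 = 1: r = r^2 * 26 mod 29 = 1^2 * 26 = 1*26 = 26
  bit 1 = 0: r = r^2 mod 29 = 26^2 = 9
  bit 2 = 0: r = r^2 mod 29 = 9^2 = 23
  bit 3 = 0: r = r^2 mod 29 = 23^2 = 7
  -> s = B^a = 7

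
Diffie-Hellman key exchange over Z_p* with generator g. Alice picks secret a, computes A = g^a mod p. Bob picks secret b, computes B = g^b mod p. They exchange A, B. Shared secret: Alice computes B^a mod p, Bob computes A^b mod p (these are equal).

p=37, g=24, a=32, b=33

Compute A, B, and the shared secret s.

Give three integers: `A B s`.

Answer: 12 29 10

Derivation:
A = 24^32 mod 37  (bits of 32 = 100000)
  bit 0 = 1: r = r^2 * 24 mod 37 = 1^2 * 24 = 1*24 = 24
  bit 1 = 0: r = r^2 mod 37 = 24^2 = 21
  bit 2 = 0: r = r^2 mod 37 = 21^2 = 34
  bit 3 = 0: r = r^2 mod 37 = 34^2 = 9
  bit 4 = 0: r = r^2 mod 37 = 9^2 = 7
  bit 5 = 0: r = r^2 mod 37 = 7^2 = 12
  -> A = 12
B = 24^33 mod 37  (bits of 33 = 100001)
  bit 0 = 1: r = r^2 * 24 mod 37 = 1^2 * 24 = 1*24 = 24
  bit 1 = 0: r = r^2 mod 37 = 24^2 = 21
  bit 2 = 0: r = r^2 mod 37 = 21^2 = 34
  bit 3 = 0: r = r^2 mod 37 = 34^2 = 9
  bit 4 = 0: r = r^2 mod 37 = 9^2 = 7
  bit 5 = 1: r = r^2 * 24 mod 37 = 7^2 * 24 = 12*24 = 29
  -> B = 29
s = B^a = 29^32 mod 37  (bits of 32 = 100000)
  bit 0 = 1: r = r^2 * 29 mod 37 = 1^2 * 29 = 1*29 = 29
  bit 1 = 0: r = r^2 mod 37 = 29^2 = 27
  bit 2 = 0: r = r^2 mod 37 = 27^2 = 26
  bit 3 = 0: r = r^2 mod 37 = 26^2 = 10
  bit 4 = 0: r = r^2 mod 37 = 10^2 = 26
  bit 5 = 0: r = r^2 mod 37 = 26^2 = 10
  -> s = B^a = 10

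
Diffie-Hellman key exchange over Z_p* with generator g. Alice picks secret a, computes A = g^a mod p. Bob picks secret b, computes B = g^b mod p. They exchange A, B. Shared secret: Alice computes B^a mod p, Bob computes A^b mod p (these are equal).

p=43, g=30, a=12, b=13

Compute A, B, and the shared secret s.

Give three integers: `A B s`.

A = 30^12 mod 43  (bits of 12 = 1100)
  bit 0 = 1: r = r^2 * 30 mod 43 = 1^2 * 30 = 1*30 = 30
  bit 1 = 1: r = r^2 * 30 mod 43 = 30^2 * 30 = 40*30 = 39
  bit 2 = 0: r = r^2 mod 43 = 39^2 = 16
  bit 3 = 0: r = r^2 mod 43 = 16^2 = 41
  -> A = 41
B = 30^13 mod 43  (bits of 13 = 1101)
  bit 0 = 1: r = r^2 * 30 mod 43 = 1^2 * 30 = 1*30 = 30
  bit 1 = 1: r = r^2 * 30 mod 43 = 30^2 * 30 = 40*30 = 39
  bit 2 = 0: r = r^2 mod 43 = 39^2 = 16
  bit 3 = 1: r = r^2 * 30 mod 43 = 16^2 * 30 = 41*30 = 26
  -> B = 26
s = B^a = 26^12 mod 43  (bits of 12 = 1100)
  bit 0 = 1: r = r^2 * 26 mod 43 = 1^2 * 26 = 1*26 = 26
  bit 1 = 1: r = r^2 * 26 mod 43 = 26^2 * 26 = 31*26 = 32
  bit 2 = 0: r = r^2 mod 43 = 32^2 = 35
  bit 3 = 0: r = r^2 mod 43 = 35^2 = 21
  -> s = B^a = 21

Answer: 41 26 21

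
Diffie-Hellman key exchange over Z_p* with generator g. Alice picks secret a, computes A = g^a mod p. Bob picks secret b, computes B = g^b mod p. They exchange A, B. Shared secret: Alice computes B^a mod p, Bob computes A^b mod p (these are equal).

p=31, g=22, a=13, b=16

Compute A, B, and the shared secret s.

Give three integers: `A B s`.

Answer: 13 9 18

Derivation:
A = 22^13 mod 31  (bits of 13 = 1101)
  bit 0 = 1: r = r^2 * 22 mod 31 = 1^2 * 22 = 1*22 = 22
  bit 1 = 1: r = r^2 * 22 mod 31 = 22^2 * 22 = 19*22 = 15
  bit 2 = 0: r = r^2 mod 31 = 15^2 = 8
  bit 3 = 1: r = r^2 * 22 mod 31 = 8^2 * 22 = 2*22 = 13
  -> A = 13
B = 22^16 mod 31  (bits of 16 = 10000)
  bit 0 = 1: r = r^2 * 22 mod 31 = 1^2 * 22 = 1*22 = 22
  bit 1 = 0: r = r^2 mod 31 = 22^2 = 19
  bit 2 = 0: r = r^2 mod 31 = 19^2 = 20
  bit 3 = 0: r = r^2 mod 31 = 20^2 = 28
  bit 4 = 0: r = r^2 mod 31 = 28^2 = 9
  -> B = 9
s = B^a = 9^13 mod 31  (bits of 13 = 1101)
  bit 0 = 1: r = r^2 * 9 mod 31 = 1^2 * 9 = 1*9 = 9
  bit 1 = 1: r = r^2 * 9 mod 31 = 9^2 * 9 = 19*9 = 16
  bit 2 = 0: r = r^2 mod 31 = 16^2 = 8
  bit 3 = 1: r = r^2 * 9 mod 31 = 8^2 * 9 = 2*9 = 18
  -> s = B^a = 18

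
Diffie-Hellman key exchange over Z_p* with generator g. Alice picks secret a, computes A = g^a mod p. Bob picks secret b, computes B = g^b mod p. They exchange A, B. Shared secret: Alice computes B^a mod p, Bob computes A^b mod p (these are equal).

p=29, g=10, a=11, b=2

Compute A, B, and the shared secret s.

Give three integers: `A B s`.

Answer: 2 13 4

Derivation:
A = 10^11 mod 29  (bits of 11 = 1011)
  bit 0 = 1: r = r^2 * 10 mod 29 = 1^2 * 10 = 1*10 = 10
  bit 1 = 0: r = r^2 mod 29 = 10^2 = 13
  bit 2 = 1: r = r^2 * 10 mod 29 = 13^2 * 10 = 24*10 = 8
  bit 3 = 1: r = r^2 * 10 mod 29 = 8^2 * 10 = 6*10 = 2
  -> A = 2
B = 10^2 mod 29  (bits of 2 = 10)
  bit 0 = 1: r = r^2 * 10 mod 29 = 1^2 * 10 = 1*10 = 10
  bit 1 = 0: r = r^2 mod 29 = 10^2 = 13
  -> B = 13
s = B^a = 13^11 mod 29  (bits of 11 = 1011)
  bit 0 = 1: r = r^2 * 13 mod 29 = 1^2 * 13 = 1*13 = 13
  bit 1 = 0: r = r^2 mod 29 = 13^2 = 24
  bit 2 = 1: r = r^2 * 13 mod 29 = 24^2 * 13 = 25*13 = 6
  bit 3 = 1: r = r^2 * 13 mod 29 = 6^2 * 13 = 7*13 = 4
  -> s = B^a = 4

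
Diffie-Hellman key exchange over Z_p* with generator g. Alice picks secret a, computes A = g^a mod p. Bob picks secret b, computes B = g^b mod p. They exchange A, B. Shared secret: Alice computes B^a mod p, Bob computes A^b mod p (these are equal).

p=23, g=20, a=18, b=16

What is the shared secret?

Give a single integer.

Answer: 9

Derivation:
A = 20^18 mod 23  (bits of 18 = 10010)
  bit 0 = 1: r = r^2 * 20 mod 23 = 1^2 * 20 = 1*20 = 20
  bit 1 = 0: r = r^2 mod 23 = 20^2 = 9
  bit 2 = 0: r = r^2 mod 23 = 9^2 = 12
  bit 3 = 1: r = r^2 * 20 mod 23 = 12^2 * 20 = 6*20 = 5
  bit 4 = 0: r = r^2 mod 23 = 5^2 = 2
  -> A = 2
B = 20^16 mod 23  (bits of 16 = 10000)
  bit 0 = 1: r = r^2 * 20 mod 23 = 1^2 * 20 = 1*20 = 20
  bit 1 = 0: r = r^2 mod 23 = 20^2 = 9
  bit 2 = 0: r = r^2 mod 23 = 9^2 = 12
  bit 3 = 0: r = r^2 mod 23 = 12^2 = 6
  bit 4 = 0: r = r^2 mod 23 = 6^2 = 13
  -> B = 13
s = B^a = 13^18 mod 23  (bits of 18 = 10010)
  bit 0 = 1: r = r^2 * 13 mod 23 = 1^2 * 13 = 1*13 = 13
  bit 1 = 0: r = r^2 mod 23 = 13^2 = 8
  bit 2 = 0: r = r^2 mod 23 = 8^2 = 18
  bit 3 = 1: r = r^2 * 13 mod 23 = 18^2 * 13 = 2*13 = 3
  bit 4 = 0: r = r^2 mod 23 = 3^2 = 9
  -> s = B^a = 9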